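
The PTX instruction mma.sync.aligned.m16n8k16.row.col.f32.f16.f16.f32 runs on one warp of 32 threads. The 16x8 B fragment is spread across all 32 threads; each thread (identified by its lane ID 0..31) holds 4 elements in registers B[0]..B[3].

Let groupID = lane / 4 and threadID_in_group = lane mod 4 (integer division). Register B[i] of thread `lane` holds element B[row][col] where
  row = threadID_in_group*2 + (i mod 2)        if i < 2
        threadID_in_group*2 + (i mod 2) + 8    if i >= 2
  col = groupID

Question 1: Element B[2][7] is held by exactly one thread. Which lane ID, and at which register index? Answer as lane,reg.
29,0

c: 7->gid=7  r: 2->r8=0,tid=1,i&1=0
L=7*4+1=29  i=0*2+0=0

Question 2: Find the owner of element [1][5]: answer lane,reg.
20,1

c=5→G=5  r=1→rhi=0,T=0,p=1
L=5*4+0=20  i=0*2+1=1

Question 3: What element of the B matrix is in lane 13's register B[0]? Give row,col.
2,3

L=13->gid=13>>2=3, tid=13&3=1
[0]->row 1·2+0+0=2  col gid=3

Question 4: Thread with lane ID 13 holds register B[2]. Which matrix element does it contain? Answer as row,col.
10,3

L=13->g=13>>2=3, t=13&3=1
[2]->row 1·2+0+8=10  col g=3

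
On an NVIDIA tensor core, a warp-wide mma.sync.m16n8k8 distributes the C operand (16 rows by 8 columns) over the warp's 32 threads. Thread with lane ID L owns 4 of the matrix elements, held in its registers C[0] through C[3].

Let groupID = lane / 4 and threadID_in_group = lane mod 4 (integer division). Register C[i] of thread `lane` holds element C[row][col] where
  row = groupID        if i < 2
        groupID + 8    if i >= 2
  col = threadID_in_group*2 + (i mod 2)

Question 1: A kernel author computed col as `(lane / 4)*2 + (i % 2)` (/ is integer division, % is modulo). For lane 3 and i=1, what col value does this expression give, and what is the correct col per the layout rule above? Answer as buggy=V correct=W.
buggy=1 correct=7

`(lane / 4)*2 + (i % 2)`[3,1]->1
lane 3->3/4=0, 3 mod 4=3
i=1  r:0+0->0  c:2·3+1->7
col: 1 vs 7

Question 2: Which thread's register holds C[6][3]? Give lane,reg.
25,1

r=6→G=6,rhi=0  c=3→T=1,p=1
L=6*4+1=25  i=0*2+1=1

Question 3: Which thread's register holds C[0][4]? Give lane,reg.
2,0

r=0→G=0,rhi=0  c=4→T=2,p=0
L=0*4+2=2  i=0*2+0=0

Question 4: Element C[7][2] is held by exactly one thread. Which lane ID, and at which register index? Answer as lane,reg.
29,0

r=7→G=7,rhi=0  c=2→T=1,p=0
L=7*4+1=29  i=0*2+0=0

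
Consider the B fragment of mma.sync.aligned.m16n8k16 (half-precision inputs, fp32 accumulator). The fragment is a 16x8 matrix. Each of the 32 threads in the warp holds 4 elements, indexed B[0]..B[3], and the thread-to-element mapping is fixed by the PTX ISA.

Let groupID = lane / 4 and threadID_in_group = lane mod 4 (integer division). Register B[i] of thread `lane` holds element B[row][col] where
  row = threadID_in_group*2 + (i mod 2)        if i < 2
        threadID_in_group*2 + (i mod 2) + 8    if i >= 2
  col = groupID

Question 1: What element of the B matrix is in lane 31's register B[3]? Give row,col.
15,7

lane 31->31/4=7, 31 mod 4=3
i=3  r:2·3+1+8->15  c:7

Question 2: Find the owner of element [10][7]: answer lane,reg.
c=7->g=7  r=10->rb=1,t=1,b0=0
L=7*4+1=29  i=1*2+0=2

29,2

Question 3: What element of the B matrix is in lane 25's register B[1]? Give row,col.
L=25⇒gr=25>>2=6, th=25&3=1
[1]⇒row 1·2+1+0=3  col gr=6

3,6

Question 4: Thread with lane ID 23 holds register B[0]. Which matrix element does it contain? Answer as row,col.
lane 23->23/4=5, 23 mod 4=3
i=0  r:2·3+0+0->6  c:5

6,5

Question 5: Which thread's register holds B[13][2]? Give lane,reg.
10,3

c:2=>grp=2  r:13=>rB=1,tig=2,lo=1
L=2*4+2=10  i=1*2+1=3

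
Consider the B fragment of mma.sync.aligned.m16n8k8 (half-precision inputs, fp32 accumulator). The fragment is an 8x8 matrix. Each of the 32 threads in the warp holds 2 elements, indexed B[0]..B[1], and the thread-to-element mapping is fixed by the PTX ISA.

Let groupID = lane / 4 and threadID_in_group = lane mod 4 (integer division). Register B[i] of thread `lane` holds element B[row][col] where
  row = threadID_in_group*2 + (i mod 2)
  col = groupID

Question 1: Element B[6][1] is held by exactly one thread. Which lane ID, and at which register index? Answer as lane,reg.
c:1=>grp=1  r:6=>tig=3,lo=0
L=1*4+3=7  i=0=0

7,0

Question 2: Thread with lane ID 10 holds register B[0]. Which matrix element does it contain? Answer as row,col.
L=10→G=10>>2=2, T=10&3=2
[0]→row 2·2+0=4  col G=2

4,2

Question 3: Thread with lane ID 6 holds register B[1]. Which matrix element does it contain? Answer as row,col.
5,1

lane 6->6/4=1, 6 mod 4=2
i=1  r:2·2+1->5  c:1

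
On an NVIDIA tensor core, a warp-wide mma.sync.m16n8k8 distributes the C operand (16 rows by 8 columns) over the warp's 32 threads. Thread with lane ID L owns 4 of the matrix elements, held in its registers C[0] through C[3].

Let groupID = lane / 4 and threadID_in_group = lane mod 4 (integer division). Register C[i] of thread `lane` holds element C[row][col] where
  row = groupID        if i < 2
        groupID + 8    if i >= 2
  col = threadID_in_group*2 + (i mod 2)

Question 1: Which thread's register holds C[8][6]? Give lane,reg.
r: 8->gid=0,r8=1  c: 6->tid=3,i&1=0
L=0*4+3=3  i=1*2+0=2

3,2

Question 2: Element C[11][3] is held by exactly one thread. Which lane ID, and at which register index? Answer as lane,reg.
13,3

r=11→G=3,rhi=1  c=3→T=1,p=1
L=3*4+1=13  i=1*2+1=3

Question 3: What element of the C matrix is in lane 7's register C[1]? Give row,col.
1,7

7: grp=1,tig=3
[1] (1+0,3*2+1) = (1,7)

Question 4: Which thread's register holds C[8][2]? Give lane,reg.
r=8⇒gr=0,Rb=1  c=2⇒th=1,odd=0
L=0*4+1=1  i=1*2+0=2

1,2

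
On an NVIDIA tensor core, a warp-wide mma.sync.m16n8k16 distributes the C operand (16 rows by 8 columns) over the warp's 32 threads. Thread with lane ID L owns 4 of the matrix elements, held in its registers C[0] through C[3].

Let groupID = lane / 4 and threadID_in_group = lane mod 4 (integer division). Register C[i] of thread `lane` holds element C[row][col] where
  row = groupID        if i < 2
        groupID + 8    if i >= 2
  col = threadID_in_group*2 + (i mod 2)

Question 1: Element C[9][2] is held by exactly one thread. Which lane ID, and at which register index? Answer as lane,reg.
5,2

r=9→G=1,rhi=1  c=2→T=1,p=0
L=1*4+1=5  i=1*2+0=2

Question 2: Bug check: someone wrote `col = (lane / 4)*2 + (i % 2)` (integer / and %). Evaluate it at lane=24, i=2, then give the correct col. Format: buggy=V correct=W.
buggy=12 correct=0

`(lane / 4)*2 + (i % 2)`[24,2]→12
24: G=6,T=0
[2] (6+8,0*2+0) = (14,0)
col: 12 vs 0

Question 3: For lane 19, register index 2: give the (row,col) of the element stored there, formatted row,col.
12,6

lane 19: G=4 (19/4), T=3 (19%4)
i=2: r=4+8=12, c=3*2+0=6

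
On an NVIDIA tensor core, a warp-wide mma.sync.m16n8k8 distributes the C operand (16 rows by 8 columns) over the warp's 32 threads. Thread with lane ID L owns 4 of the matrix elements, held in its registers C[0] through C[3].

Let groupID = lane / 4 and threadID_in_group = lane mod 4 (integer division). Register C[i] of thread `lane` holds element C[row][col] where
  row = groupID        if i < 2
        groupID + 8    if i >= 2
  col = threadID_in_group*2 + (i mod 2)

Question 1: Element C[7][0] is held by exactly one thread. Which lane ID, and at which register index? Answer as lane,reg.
28,0

r=7→G=7,rhi=0  c=0→T=0,p=0
L=7*4+0=28  i=0*2+0=0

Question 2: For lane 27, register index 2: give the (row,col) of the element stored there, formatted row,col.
27: gr=6,th=3
[2] (6+8,3*2+0) = (14,6)

14,6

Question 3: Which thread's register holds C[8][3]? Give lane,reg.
1,3

r=8→G=0,rhi=1  c=3→T=1,p=1
L=0*4+1=1  i=1*2+1=3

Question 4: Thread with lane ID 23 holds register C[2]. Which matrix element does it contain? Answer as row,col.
lane 23⇒23/4=5, 23 mod 4=3
i=2  r:5+8⇒13  c:2·3+0⇒6

13,6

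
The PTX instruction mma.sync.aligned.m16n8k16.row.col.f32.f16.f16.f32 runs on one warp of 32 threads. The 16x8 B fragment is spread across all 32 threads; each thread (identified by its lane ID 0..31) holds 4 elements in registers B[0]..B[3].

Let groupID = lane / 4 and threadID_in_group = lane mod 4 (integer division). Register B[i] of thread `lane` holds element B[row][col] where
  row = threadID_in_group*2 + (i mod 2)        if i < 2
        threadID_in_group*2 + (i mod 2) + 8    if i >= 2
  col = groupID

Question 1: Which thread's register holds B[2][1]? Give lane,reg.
5,0

c=1→G=1  r=2→rhi=0,T=1,p=0
L=1*4+1=5  i=0*2+0=0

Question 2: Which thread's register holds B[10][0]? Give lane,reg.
1,2

c=0->g=0  r=10->rb=1,t=1,b0=0
L=0*4+1=1  i=1*2+0=2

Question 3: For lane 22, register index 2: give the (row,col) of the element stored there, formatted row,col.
12,5

L=22->g=22>>2=5, t=22&3=2
[2]->row 2·2+0+8=12  col g=5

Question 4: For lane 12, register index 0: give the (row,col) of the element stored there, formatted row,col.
lane 12: G=3 (12/4), T=0 (12%4)
i=0: r=0*2+0+0=0, c=G=3

0,3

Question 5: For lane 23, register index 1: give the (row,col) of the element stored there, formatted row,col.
7,5

lane 23→23/4=5, 23 mod 4=3
i=1  r:2·3+1+0→7  c:5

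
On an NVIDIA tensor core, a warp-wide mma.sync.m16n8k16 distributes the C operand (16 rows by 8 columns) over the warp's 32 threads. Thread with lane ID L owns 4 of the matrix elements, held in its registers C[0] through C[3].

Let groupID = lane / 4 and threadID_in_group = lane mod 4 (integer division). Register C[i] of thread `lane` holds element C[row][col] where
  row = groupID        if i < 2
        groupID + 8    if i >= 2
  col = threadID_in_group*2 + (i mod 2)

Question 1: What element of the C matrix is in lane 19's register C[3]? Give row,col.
12,7

lane 19: g=4 (19/4), t=3 (19%4)
i=3: r=4+8=12, c=3*2+1=7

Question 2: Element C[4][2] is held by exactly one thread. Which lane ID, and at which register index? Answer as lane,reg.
r=4->g=4,rb=0  c=2->t=1,b0=0
L=4*4+1=17  i=0*2+0=0

17,0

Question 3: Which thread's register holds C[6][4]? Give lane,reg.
26,0

r:6=>grp=6,rB=0  c:4=>tig=2,lo=0
L=6*4+2=26  i=0*2+0=0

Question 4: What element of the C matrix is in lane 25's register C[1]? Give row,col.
6,3

lane 25->25/4=6, 25 mod 4=1
i=1  r:6+0->6  c:2·1+1->3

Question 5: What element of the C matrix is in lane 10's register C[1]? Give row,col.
2,5

10: gid=2,tid=2
[1] (2+0,2*2+1) = (2,5)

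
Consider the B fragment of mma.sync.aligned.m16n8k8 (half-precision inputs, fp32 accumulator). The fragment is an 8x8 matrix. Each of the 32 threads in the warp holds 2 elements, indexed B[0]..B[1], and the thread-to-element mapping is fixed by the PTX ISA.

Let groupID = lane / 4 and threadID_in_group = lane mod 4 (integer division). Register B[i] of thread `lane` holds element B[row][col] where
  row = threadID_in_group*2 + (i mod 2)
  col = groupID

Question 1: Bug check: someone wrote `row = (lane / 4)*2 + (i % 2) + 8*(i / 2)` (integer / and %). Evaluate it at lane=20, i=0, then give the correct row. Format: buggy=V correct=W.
buggy=10 correct=0

`(lane / 4)*2 + (i % 2) + 8*(i / 2)`[20,0]->10
L=20->gid=20>>2=5, tid=20&3=0
[0]->row 0·2+0=0  col gid=5
row: 10 vs 0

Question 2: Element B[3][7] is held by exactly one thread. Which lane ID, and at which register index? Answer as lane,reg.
c=7⇒gr=7  r=3⇒th=1,odd=1
L=7*4+1=29  i=1=1

29,1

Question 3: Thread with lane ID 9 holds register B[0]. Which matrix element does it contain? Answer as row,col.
2,2

lane 9->9/4=2, 9 mod 4=1
i=0  r:2·1+0->2  c:2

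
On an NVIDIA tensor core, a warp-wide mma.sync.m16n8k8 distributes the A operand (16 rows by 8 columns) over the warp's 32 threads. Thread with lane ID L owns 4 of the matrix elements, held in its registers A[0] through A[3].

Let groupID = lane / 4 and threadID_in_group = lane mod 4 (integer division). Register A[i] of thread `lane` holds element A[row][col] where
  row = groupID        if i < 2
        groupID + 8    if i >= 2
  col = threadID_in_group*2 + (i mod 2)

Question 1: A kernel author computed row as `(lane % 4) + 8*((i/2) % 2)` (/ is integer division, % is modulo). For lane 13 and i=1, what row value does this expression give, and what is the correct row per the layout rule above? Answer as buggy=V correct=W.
buggy=1 correct=3

`(lane % 4) + 8*((i/2) % 2)`[13,1]→1
L=13→G=13>>2=3, T=13&3=1
[1]→row 3+0=3  col 1·2+1=3
row: 1 vs 3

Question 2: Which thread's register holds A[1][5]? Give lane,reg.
r=1→G=1,rhi=0  c=5→T=2,p=1
L=1*4+2=6  i=0*2+1=1

6,1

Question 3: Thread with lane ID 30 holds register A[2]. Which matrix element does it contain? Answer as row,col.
15,4

30: grp=7,tig=2
[2] (7+8,2*2+0) = (15,4)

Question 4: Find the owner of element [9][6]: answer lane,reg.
7,2

r=9->g=1,rb=1  c=6->t=3,b0=0
L=1*4+3=7  i=1*2+0=2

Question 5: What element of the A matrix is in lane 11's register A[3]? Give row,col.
L=11->gid=11>>2=2, tid=11&3=3
[3]->row 2+8=10  col 3·2+1=7

10,7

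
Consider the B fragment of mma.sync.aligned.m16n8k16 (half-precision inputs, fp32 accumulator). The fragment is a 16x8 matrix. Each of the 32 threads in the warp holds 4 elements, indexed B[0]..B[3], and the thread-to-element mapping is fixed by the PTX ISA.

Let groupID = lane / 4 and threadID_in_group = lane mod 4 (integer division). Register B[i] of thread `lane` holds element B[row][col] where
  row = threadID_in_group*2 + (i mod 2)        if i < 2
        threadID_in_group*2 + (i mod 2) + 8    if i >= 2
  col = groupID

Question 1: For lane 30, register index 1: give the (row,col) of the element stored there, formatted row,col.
lane 30: G=7 (30/4), T=2 (30%4)
i=1: r=2*2+1+0=5, c=G=7

5,7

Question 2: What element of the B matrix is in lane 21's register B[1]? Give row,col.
3,5

21: gid=5,tid=1
[1] (1*2+1+0,5) = (3,5)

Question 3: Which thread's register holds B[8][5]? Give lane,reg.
20,2

c:5=>grp=5  r:8=>rB=1,tig=0,lo=0
L=5*4+0=20  i=1*2+0=2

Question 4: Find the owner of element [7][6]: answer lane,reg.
27,1

c=6→G=6  r=7→rhi=0,T=3,p=1
L=6*4+3=27  i=0*2+1=1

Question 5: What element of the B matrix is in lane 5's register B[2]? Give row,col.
lane 5: g=1 (5/4), t=1 (5%4)
i=2: r=1*2+0+8=10, c=g=1

10,1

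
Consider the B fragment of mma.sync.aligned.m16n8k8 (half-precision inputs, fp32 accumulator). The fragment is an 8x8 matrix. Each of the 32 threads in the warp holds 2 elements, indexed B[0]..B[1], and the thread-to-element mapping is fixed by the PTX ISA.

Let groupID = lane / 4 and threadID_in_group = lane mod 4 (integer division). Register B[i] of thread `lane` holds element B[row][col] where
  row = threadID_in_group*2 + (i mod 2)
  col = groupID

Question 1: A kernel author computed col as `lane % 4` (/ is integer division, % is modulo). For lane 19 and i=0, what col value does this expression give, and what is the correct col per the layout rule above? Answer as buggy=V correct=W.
`lane % 4`[19,0]->3
L=19->g=19>>2=4, t=19&3=3
[0]->row 3·2+0=6  col g=4
col: 3 vs 4

buggy=3 correct=4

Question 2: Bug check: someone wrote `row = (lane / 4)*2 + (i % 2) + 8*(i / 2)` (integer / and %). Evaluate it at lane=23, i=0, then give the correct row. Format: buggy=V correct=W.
buggy=10 correct=6

`(lane / 4)*2 + (i % 2) + 8*(i / 2)`[23,0]->10
lane 23: g=5 (23/4), t=3 (23%4)
i=0: r=3*2+0=6, c=g=5
row: 10 vs 6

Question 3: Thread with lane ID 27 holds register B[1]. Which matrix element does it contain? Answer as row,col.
7,6

L=27→G=27>>2=6, T=27&3=3
[1]→row 3·2+1=7  col G=6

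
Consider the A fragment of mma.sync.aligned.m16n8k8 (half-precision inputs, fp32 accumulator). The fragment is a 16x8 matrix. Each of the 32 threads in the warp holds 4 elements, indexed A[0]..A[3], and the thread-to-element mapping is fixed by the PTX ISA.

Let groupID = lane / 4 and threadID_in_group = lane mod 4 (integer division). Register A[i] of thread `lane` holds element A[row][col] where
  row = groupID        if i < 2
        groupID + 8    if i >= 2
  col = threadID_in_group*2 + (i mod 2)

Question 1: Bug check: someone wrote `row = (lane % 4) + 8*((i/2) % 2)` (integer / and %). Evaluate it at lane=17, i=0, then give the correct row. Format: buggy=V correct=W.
`(lane % 4) + 8*((i/2) % 2)`[17,0]->1
17: gid=4,tid=1
[0] (4+0,1*2+0) = (4,2)
row: 1 vs 4

buggy=1 correct=4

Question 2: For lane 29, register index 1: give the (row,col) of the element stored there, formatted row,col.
lane 29⇒29/4=7, 29 mod 4=1
i=1  r:7+0⇒7  c:2·1+1⇒3

7,3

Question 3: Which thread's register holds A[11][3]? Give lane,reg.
r=11->g=3,rb=1  c=3->t=1,b0=1
L=3*4+1=13  i=1*2+1=3

13,3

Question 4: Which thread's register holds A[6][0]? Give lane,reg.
24,0

r: 6->gid=6,r8=0  c: 0->tid=0,i&1=0
L=6*4+0=24  i=0*2+0=0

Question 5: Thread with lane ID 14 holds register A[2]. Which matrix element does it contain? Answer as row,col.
11,4

L=14->g=14>>2=3, t=14&3=2
[2]->row 3+8=11  col 2·2+0=4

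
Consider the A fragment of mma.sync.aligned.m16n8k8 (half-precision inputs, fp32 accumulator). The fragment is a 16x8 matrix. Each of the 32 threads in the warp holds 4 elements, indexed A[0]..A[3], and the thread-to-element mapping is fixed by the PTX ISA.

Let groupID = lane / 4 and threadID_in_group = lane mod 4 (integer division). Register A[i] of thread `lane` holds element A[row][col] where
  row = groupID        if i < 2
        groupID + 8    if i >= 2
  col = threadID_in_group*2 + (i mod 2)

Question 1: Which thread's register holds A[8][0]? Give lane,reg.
0,2

r=8⇒gr=0,Rb=1  c=0⇒th=0,odd=0
L=0*4+0=0  i=1*2+0=2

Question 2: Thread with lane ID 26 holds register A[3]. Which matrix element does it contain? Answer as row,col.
lane 26⇒26/4=6, 26 mod 4=2
i=3  r:6+8⇒14  c:2·2+1⇒5

14,5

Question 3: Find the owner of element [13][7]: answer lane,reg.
23,3

r=13⇒gr=5,Rb=1  c=7⇒th=3,odd=1
L=5*4+3=23  i=1*2+1=3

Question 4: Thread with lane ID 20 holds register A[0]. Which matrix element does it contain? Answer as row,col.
L=20→G=20>>2=5, T=20&3=0
[0]→row 5+0=5  col 0·2+0=0

5,0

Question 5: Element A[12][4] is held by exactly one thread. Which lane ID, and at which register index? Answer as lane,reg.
18,2

r:12=>grp=4,rB=1  c:4=>tig=2,lo=0
L=4*4+2=18  i=1*2+0=2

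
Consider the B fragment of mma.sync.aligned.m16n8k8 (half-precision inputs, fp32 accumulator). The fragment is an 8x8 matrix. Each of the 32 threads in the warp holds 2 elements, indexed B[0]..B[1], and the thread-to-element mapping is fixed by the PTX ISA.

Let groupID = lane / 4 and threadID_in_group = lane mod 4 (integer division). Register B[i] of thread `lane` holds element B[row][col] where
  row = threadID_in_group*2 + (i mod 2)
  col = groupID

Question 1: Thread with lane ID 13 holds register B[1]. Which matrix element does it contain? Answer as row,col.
13: g=3,t=1
[1] (1*2+1,3) = (3,3)

3,3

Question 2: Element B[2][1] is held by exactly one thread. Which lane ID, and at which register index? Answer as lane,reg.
5,0

c=1→G=1  r=2→T=1,p=0
L=1*4+1=5  i=0=0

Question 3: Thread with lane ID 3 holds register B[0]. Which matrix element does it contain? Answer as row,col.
6,0

3: gid=0,tid=3
[0] (3*2+0,0) = (6,0)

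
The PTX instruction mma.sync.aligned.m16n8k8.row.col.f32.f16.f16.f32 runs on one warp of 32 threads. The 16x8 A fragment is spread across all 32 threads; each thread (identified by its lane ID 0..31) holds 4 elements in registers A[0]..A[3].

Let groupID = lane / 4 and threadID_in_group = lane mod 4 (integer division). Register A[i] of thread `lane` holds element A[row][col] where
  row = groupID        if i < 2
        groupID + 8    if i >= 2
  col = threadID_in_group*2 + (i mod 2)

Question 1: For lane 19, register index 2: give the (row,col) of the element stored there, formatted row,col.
12,6

lane 19: gr=4 (19/4), th=3 (19%4)
i=2: r=4+8=12, c=3*2+0=6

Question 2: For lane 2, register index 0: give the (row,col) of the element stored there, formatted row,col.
0,4

lane 2: gid=0 (2/4), tid=2 (2%4)
i=0: r=0+0=0, c=2*2+0=4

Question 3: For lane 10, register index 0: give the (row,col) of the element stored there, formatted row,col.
10: grp=2,tig=2
[0] (2+0,2*2+0) = (2,4)

2,4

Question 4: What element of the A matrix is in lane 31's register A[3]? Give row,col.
31: grp=7,tig=3
[3] (7+8,3*2+1) = (15,7)

15,7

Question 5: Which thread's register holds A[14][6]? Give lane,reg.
27,2

r=14⇒gr=6,Rb=1  c=6⇒th=3,odd=0
L=6*4+3=27  i=1*2+0=2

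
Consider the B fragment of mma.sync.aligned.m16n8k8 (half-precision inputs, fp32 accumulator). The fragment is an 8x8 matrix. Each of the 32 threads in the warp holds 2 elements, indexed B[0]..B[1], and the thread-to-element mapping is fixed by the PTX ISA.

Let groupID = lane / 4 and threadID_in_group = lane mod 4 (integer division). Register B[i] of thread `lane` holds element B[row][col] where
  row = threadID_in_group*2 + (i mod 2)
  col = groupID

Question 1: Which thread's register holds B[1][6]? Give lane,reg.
c=6→G=6  r=1→T=0,p=1
L=6*4+0=24  i=1=1

24,1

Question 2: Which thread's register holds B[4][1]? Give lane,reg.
c=1→G=1  r=4→T=2,p=0
L=1*4+2=6  i=0=0

6,0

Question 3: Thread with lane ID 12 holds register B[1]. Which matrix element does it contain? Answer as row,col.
lane 12: gr=3 (12/4), th=0 (12%4)
i=1: r=0*2+1=1, c=gr=3

1,3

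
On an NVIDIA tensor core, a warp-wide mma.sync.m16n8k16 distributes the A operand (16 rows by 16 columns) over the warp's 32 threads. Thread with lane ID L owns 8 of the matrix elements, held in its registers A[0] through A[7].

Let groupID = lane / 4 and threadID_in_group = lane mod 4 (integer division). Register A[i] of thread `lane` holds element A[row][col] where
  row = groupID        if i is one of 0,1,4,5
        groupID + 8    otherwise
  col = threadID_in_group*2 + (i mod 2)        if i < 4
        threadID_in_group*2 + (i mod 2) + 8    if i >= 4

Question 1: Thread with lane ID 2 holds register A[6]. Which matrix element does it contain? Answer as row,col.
2: g=0,t=2
[6] (0+8,2*2+0+8) = (8,12)

8,12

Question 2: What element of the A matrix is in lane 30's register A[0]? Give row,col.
30: g=7,t=2
[0] (7+0,2*2+0+0) = (7,4)

7,4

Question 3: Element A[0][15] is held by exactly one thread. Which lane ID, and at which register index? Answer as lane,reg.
3,5

r=0->g=0,rb=0  c=15->cb=1,t=3,b0=1
L=0*4+3=3  i=1*4+0*2+1=5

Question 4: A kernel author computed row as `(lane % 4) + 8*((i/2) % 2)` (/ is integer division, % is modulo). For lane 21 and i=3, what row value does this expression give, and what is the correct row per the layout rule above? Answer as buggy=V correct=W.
`(lane % 4) + 8*((i/2) % 2)`[21,3]⇒9
L=21⇒gr=21>>2=5, th=21&3=1
[3]⇒row 5+8=13  col 1·2+1+0=3
row: 9 vs 13

buggy=9 correct=13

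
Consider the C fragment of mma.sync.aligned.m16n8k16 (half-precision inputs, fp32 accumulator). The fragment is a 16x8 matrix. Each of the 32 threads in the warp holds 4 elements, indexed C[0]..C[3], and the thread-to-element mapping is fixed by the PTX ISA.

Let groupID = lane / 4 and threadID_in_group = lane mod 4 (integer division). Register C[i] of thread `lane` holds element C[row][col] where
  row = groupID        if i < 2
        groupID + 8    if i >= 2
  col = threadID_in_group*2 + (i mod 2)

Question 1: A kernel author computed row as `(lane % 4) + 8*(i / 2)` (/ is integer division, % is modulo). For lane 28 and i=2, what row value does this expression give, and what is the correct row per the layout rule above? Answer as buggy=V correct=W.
`(lane % 4) + 8*(i / 2)`[28,2]=>8
L=28=>grp=28>>2=7, tig=28&3=0
[2]=>row 7+8=15  col 0·2+0=0
row: 8 vs 15

buggy=8 correct=15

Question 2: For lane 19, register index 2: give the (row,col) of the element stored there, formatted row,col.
lane 19: gr=4 (19/4), th=3 (19%4)
i=2: r=4+8=12, c=3*2+0=6

12,6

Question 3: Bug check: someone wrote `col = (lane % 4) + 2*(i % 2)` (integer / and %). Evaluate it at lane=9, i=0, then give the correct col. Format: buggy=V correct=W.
buggy=1 correct=2

`(lane % 4) + 2*(i % 2)`[9,0]=>1
lane 9: grp=2 (9/4), tig=1 (9%4)
i=0: r=2+0=2, c=1*2+0=2
col: 1 vs 2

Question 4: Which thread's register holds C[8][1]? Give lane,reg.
r=8->g=0,rb=1  c=1->t=0,b0=1
L=0*4+0=0  i=1*2+1=3

0,3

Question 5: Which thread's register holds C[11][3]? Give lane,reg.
r=11->g=3,rb=1  c=3->t=1,b0=1
L=3*4+1=13  i=1*2+1=3

13,3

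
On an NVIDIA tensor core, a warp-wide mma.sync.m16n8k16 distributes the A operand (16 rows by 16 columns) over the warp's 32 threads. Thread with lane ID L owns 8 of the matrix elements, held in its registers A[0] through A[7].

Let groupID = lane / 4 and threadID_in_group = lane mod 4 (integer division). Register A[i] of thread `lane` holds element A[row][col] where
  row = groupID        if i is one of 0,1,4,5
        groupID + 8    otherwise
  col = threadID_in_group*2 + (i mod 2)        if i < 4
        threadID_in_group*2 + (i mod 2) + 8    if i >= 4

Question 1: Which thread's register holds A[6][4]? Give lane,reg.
26,0

r: 6->gid=6,r8=0  c: 4->c8=0,tid=2,i&1=0
L=6*4+2=26  i=0*4+0*2+0=0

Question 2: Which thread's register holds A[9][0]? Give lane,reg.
r:9=>grp=1,rB=1  c:0=>cB=0,tig=0,lo=0
L=1*4+0=4  i=0*4+1*2+0=2

4,2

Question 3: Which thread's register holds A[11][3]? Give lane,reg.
r=11->g=3,rb=1  c=3->cb=0,t=1,b0=1
L=3*4+1=13  i=0*4+1*2+1=3

13,3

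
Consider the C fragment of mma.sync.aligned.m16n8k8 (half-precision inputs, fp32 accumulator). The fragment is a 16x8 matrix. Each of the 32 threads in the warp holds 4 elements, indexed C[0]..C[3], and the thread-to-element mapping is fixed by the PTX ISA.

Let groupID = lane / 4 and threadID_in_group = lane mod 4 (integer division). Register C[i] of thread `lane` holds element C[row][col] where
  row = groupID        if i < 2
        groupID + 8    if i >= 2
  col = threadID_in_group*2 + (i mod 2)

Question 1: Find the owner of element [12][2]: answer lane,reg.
r=12⇒gr=4,Rb=1  c=2⇒th=1,odd=0
L=4*4+1=17  i=1*2+0=2

17,2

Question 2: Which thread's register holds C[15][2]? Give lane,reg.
r:15=>grp=7,rB=1  c:2=>tig=1,lo=0
L=7*4+1=29  i=1*2+0=2

29,2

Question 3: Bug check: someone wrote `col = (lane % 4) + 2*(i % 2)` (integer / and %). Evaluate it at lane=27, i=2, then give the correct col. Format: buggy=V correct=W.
`(lane % 4) + 2*(i % 2)`[27,2]⇒3
L=27⇒gr=27>>2=6, th=27&3=3
[2]⇒row 6+8=14  col 3·2+0=6
col: 3 vs 6

buggy=3 correct=6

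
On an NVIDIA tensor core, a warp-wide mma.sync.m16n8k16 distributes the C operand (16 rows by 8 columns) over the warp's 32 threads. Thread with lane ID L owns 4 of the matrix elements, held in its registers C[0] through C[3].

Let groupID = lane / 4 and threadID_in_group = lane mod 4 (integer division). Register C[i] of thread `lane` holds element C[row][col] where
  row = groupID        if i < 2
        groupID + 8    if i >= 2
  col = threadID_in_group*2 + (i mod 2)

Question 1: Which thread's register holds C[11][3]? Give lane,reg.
r=11⇒gr=3,Rb=1  c=3⇒th=1,odd=1
L=3*4+1=13  i=1*2+1=3

13,3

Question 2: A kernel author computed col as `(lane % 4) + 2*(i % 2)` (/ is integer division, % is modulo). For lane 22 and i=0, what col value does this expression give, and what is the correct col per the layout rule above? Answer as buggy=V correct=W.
buggy=2 correct=4

`(lane % 4) + 2*(i % 2)`[22,0]⇒2
L=22⇒gr=22>>2=5, th=22&3=2
[0]⇒row 5+0=5  col 2·2+0=4
col: 2 vs 4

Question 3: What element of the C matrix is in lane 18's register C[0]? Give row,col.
4,4

L=18→G=18>>2=4, T=18&3=2
[0]→row 4+0=4  col 2·2+0=4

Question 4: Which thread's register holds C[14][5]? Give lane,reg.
26,3

r=14->g=6,rb=1  c=5->t=2,b0=1
L=6*4+2=26  i=1*2+1=3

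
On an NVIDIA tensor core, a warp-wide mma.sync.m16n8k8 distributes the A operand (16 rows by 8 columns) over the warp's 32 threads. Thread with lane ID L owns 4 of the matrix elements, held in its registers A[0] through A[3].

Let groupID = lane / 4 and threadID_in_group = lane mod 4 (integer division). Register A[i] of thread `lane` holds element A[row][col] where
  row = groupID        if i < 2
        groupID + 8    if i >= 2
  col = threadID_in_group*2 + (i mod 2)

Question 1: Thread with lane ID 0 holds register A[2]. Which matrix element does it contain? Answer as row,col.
8,0

lane 0: grp=0 (0/4), tig=0 (0%4)
i=2: r=0+8=8, c=0*2+0=0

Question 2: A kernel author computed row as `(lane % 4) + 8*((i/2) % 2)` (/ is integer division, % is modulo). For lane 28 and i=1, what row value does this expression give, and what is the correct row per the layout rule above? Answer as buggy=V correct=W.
buggy=0 correct=7

`(lane % 4) + 8*((i/2) % 2)`[28,1]=>0
28: grp=7,tig=0
[1] (7+0,0*2+1) = (7,1)
row: 0 vs 7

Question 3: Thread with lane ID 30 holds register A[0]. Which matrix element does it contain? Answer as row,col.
7,4

lane 30: G=7 (30/4), T=2 (30%4)
i=0: r=7+0=7, c=2*2+0=4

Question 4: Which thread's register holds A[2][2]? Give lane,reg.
9,0

r=2→G=2,rhi=0  c=2→T=1,p=0
L=2*4+1=9  i=0*2+0=0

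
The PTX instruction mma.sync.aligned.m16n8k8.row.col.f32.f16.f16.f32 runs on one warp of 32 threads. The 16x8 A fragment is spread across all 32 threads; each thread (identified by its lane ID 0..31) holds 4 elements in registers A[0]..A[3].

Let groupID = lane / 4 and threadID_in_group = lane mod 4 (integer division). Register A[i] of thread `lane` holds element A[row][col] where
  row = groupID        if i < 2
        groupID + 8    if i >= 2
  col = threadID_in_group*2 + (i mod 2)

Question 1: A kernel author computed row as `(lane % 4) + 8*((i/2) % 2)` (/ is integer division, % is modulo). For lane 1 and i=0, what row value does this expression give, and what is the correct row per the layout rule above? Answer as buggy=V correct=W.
`(lane % 4) + 8*((i/2) % 2)`[1,0]->1
1: g=0,t=1
[0] (0+0,1*2+0) = (0,2)
row: 1 vs 0

buggy=1 correct=0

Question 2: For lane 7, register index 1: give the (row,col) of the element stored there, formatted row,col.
L=7->g=7>>2=1, t=7&3=3
[1]->row 1+0=1  col 3·2+1=7

1,7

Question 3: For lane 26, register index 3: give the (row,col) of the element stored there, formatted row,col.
14,5

lane 26: gr=6 (26/4), th=2 (26%4)
i=3: r=6+8=14, c=2*2+1=5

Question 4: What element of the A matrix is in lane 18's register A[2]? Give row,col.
L=18=>grp=18>>2=4, tig=18&3=2
[2]=>row 4+8=12  col 2·2+0=4

12,4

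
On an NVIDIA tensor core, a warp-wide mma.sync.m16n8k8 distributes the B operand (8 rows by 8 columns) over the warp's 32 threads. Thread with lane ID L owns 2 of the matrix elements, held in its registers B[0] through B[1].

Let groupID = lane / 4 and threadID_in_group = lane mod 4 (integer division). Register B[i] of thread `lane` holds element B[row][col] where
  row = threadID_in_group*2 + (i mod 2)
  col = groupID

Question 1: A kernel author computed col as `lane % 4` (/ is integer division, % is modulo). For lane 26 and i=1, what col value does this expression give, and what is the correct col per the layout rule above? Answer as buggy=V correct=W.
buggy=2 correct=6

`lane % 4`[26,1]->2
26: g=6,t=2
[1] (2*2+1,6) = (5,6)
col: 2 vs 6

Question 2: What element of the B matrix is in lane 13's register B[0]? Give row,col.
13: grp=3,tig=1
[0] (1*2+0,3) = (2,3)

2,3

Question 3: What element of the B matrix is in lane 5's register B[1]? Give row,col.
lane 5: gr=1 (5/4), th=1 (5%4)
i=1: r=1*2+1=3, c=gr=1

3,1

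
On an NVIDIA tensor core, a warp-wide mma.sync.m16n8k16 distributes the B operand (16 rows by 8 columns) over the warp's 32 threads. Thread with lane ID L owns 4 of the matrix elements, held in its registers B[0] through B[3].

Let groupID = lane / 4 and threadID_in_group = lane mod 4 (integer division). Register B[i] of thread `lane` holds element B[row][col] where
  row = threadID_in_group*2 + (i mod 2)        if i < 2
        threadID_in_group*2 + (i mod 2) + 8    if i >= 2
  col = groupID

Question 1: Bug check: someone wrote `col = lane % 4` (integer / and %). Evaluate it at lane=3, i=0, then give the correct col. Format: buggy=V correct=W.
`lane % 4`[3,0]⇒3
L=3⇒gr=3>>2=0, th=3&3=3
[0]⇒row 3·2+0+0=6  col gr=0
col: 3 vs 0

buggy=3 correct=0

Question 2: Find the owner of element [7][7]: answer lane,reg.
31,1

c:7=>grp=7  r:7=>rB=0,tig=3,lo=1
L=7*4+3=31  i=0*2+1=1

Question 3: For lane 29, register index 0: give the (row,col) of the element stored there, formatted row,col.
2,7

lane 29: gid=7 (29/4), tid=1 (29%4)
i=0: r=1*2+0+0=2, c=gid=7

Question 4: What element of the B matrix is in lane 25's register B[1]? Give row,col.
3,6

lane 25: g=6 (25/4), t=1 (25%4)
i=1: r=1*2+1+0=3, c=g=6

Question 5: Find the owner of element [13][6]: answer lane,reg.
c: 6->gid=6  r: 13->r8=1,tid=2,i&1=1
L=6*4+2=26  i=1*2+1=3

26,3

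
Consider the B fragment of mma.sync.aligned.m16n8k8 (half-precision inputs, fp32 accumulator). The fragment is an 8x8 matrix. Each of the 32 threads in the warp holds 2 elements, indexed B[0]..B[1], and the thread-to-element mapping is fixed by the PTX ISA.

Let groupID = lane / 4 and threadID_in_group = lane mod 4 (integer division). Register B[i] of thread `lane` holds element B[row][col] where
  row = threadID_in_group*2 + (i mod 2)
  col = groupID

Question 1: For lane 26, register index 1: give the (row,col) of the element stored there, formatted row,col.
lane 26=>26/4=6, 26 mod 4=2
i=1  r:2·2+1=>5  c:6

5,6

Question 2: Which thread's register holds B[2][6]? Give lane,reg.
c=6→G=6  r=2→T=1,p=0
L=6*4+1=25  i=0=0

25,0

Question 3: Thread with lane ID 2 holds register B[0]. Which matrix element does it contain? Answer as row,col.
4,0

lane 2->2/4=0, 2 mod 4=2
i=0  r:2·2+0->4  c:0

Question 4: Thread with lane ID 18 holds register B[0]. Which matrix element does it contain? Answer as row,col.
18: g=4,t=2
[0] (2*2+0,4) = (4,4)

4,4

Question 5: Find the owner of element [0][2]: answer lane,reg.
8,0

c=2→G=2  r=0→T=0,p=0
L=2*4+0=8  i=0=0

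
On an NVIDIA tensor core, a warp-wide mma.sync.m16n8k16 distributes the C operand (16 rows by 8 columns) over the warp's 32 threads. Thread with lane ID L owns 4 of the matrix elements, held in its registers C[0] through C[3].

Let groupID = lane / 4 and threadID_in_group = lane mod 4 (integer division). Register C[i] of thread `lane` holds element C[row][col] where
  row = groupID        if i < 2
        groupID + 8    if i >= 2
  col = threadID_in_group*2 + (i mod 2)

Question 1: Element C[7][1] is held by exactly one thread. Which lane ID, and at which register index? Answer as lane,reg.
r:7=>grp=7,rB=0  c:1=>tig=0,lo=1
L=7*4+0=28  i=0*2+1=1

28,1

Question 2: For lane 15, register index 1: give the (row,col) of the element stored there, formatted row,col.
3,7

lane 15=>15/4=3, 15 mod 4=3
i=1  r:3+0=>3  c:2·3+1=>7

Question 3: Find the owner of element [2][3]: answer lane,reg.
9,1

r=2->g=2,rb=0  c=3->t=1,b0=1
L=2*4+1=9  i=0*2+1=1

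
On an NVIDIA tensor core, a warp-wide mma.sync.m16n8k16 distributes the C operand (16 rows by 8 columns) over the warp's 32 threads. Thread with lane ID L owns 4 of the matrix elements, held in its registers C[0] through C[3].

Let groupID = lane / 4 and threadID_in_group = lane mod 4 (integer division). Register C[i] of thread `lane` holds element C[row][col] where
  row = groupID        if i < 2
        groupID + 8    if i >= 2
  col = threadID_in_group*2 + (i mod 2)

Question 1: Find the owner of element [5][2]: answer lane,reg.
21,0

r=5->g=5,rb=0  c=2->t=1,b0=0
L=5*4+1=21  i=0*2+0=0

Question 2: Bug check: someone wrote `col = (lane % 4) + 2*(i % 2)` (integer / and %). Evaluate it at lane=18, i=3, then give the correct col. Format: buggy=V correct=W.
`(lane % 4) + 2*(i % 2)`[18,3]=>4
18: grp=4,tig=2
[3] (4+8,2*2+1) = (12,5)
col: 4 vs 5

buggy=4 correct=5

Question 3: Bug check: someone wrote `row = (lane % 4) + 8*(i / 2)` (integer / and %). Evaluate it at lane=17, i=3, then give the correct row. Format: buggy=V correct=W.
buggy=9 correct=12

`(lane % 4) + 8*(i / 2)`[17,3]=>9
L=17=>grp=17>>2=4, tig=17&3=1
[3]=>row 4+8=12  col 1·2+1=3
row: 9 vs 12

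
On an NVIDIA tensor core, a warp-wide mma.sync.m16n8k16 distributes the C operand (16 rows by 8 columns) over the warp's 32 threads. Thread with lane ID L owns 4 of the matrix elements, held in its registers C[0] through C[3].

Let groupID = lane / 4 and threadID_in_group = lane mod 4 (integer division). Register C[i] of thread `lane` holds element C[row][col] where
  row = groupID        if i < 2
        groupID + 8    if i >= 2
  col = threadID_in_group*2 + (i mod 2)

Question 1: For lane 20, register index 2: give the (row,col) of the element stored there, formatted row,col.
lane 20: gid=5 (20/4), tid=0 (20%4)
i=2: r=5+8=13, c=0*2+0=0

13,0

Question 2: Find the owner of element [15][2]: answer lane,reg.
29,2

r=15⇒gr=7,Rb=1  c=2⇒th=1,odd=0
L=7*4+1=29  i=1*2+0=2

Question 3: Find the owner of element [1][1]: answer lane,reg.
4,1

r=1->g=1,rb=0  c=1->t=0,b0=1
L=1*4+0=4  i=0*2+1=1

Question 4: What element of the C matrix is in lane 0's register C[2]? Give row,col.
8,0

L=0->g=0>>2=0, t=0&3=0
[2]->row 0+8=8  col 0·2+0=0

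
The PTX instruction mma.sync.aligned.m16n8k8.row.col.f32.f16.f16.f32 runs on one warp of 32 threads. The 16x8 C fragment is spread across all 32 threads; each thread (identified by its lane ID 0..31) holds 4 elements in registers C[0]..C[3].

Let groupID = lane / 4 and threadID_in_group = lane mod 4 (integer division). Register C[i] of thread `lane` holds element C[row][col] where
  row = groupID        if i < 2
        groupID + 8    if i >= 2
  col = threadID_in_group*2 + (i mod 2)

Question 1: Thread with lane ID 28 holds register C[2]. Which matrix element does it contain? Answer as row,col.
28: gr=7,th=0
[2] (7+8,0*2+0) = (15,0)

15,0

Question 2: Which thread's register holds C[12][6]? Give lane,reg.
r=12→G=4,rhi=1  c=6→T=3,p=0
L=4*4+3=19  i=1*2+0=2

19,2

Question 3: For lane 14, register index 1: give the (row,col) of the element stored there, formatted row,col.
3,5

lane 14: gr=3 (14/4), th=2 (14%4)
i=1: r=3+0=3, c=2*2+1=5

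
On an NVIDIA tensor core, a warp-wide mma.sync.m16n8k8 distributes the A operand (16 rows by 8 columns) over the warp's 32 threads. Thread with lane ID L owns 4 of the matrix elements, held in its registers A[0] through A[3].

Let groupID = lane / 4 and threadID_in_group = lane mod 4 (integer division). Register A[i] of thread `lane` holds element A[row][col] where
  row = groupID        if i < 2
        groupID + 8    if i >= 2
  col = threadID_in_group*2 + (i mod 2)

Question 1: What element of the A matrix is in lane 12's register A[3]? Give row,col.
lane 12=>12/4=3, 12 mod 4=0
i=3  r:3+8=>11  c:2·0+1=>1

11,1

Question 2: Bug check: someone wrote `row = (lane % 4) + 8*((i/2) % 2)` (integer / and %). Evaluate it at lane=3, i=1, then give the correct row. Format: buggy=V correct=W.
`(lane % 4) + 8*((i/2) % 2)`[3,1]->3
L=3->g=3>>2=0, t=3&3=3
[1]->row 0+0=0  col 3·2+1=7
row: 3 vs 0

buggy=3 correct=0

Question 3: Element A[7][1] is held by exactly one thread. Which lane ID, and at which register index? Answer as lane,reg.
28,1

r=7->g=7,rb=0  c=1->t=0,b0=1
L=7*4+0=28  i=0*2+1=1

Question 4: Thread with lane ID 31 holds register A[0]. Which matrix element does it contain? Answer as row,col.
lane 31→31/4=7, 31 mod 4=3
i=0  r:7+0→7  c:2·3+0→6

7,6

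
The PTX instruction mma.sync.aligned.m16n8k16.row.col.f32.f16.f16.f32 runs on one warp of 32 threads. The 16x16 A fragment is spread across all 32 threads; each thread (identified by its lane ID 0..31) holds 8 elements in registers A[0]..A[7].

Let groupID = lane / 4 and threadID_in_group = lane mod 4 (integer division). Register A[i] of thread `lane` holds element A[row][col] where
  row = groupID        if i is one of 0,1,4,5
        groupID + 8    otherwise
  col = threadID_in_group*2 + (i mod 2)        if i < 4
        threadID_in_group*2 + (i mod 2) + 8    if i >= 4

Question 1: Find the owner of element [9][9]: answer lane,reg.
r: 9->gid=1,r8=1  c: 9->c8=1,tid=0,i&1=1
L=1*4+0=4  i=1*4+1*2+1=7

4,7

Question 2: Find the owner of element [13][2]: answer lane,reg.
r:13=>grp=5,rB=1  c:2=>cB=0,tig=1,lo=0
L=5*4+1=21  i=0*4+1*2+0=2

21,2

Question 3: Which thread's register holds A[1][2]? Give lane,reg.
r=1⇒gr=1,Rb=0  c=2⇒Cb=0,th=1,odd=0
L=1*4+1=5  i=0*4+0*2+0=0

5,0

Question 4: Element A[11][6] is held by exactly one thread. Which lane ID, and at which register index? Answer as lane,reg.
15,2

r=11⇒gr=3,Rb=1  c=6⇒Cb=0,th=3,odd=0
L=3*4+3=15  i=0*4+1*2+0=2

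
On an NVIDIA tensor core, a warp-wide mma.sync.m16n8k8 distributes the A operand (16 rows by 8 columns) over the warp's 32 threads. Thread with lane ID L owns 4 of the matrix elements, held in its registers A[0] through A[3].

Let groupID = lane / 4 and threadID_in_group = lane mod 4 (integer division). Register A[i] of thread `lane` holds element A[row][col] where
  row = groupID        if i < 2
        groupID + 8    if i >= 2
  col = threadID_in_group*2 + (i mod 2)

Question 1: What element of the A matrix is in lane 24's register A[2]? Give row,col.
14,0

lane 24⇒24/4=6, 24 mod 4=0
i=2  r:6+8⇒14  c:2·0+0⇒0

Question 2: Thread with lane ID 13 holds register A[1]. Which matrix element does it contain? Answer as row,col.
L=13⇒gr=13>>2=3, th=13&3=1
[1]⇒row 3+0=3  col 1·2+1=3

3,3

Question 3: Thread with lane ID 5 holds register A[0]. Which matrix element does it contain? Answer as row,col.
5: g=1,t=1
[0] (1+0,1*2+0) = (1,2)

1,2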